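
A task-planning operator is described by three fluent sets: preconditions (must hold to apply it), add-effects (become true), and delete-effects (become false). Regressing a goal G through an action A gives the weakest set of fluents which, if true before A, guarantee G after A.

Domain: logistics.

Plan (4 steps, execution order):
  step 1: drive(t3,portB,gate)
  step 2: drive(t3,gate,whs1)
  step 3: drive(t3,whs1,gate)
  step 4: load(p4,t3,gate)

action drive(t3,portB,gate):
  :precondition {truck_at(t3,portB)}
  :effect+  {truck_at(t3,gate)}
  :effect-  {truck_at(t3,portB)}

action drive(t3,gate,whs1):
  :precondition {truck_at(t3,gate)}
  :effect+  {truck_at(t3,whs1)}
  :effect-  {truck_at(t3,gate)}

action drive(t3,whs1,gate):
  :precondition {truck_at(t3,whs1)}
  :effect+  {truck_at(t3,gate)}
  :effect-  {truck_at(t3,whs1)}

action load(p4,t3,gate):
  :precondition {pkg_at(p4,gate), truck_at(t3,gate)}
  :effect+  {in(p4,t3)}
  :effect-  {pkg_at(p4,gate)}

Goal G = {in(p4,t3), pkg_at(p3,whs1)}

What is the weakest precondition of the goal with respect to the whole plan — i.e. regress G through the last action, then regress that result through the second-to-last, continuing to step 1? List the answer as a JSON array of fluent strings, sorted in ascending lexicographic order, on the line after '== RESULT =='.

Work backward from the goal:
  through step 4 (load(p4,t3,gate)): drop {in(p4,t3)}, keep {pkg_at(p3,whs1)}, require {pkg_at(p4,gate), truck_at(t3,gate)}
    → {pkg_at(p3,whs1), pkg_at(p4,gate), truck_at(t3,gate)}
  through step 3 (drive(t3,whs1,gate)): drop {truck_at(t3,gate)}, keep {pkg_at(p3,whs1), pkg_at(p4,gate)}, require {truck_at(t3,whs1)}
    → {pkg_at(p3,whs1), pkg_at(p4,gate), truck_at(t3,whs1)}
  through step 2 (drive(t3,gate,whs1)): drop {truck_at(t3,whs1)}, keep {pkg_at(p3,whs1), pkg_at(p4,gate)}, require {truck_at(t3,gate)}
    → {pkg_at(p3,whs1), pkg_at(p4,gate), truck_at(t3,gate)}
  through step 1 (drive(t3,portB,gate)): drop {truck_at(t3,gate)}, keep {pkg_at(p3,whs1), pkg_at(p4,gate)}, require {truck_at(t3,portB)}
    → {pkg_at(p3,whs1), pkg_at(p4,gate), truck_at(t3,portB)}

== RESULT ==
["pkg_at(p3,whs1)", "pkg_at(p4,gate)", "truck_at(t3,portB)"]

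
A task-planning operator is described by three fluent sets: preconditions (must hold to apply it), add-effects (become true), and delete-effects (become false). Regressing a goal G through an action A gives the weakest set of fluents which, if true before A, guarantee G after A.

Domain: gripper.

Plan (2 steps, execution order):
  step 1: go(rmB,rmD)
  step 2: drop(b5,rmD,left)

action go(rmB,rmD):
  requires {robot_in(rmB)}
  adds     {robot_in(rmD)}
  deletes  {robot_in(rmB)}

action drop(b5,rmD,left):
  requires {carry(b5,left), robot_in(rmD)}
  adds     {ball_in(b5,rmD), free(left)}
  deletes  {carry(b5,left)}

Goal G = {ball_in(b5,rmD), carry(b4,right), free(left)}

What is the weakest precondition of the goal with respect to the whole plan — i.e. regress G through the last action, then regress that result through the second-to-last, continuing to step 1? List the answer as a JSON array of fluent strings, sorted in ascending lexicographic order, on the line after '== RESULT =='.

Regress step by step:
  through step 2 (drop(b5,rmD,left)): drop {ball_in(b5,rmD), free(left)}, keep {carry(b4,right)}, require {carry(b5,left), robot_in(rmD)}
    → {carry(b4,right), carry(b5,left), robot_in(rmD)}
  through step 1 (go(rmB,rmD)): drop {robot_in(rmD)}, keep {carry(b4,right), carry(b5,left)}, require {robot_in(rmB)}
    → {carry(b4,right), carry(b5,left), robot_in(rmB)}

== RESULT ==
["carry(b4,right)", "carry(b5,left)", "robot_in(rmB)"]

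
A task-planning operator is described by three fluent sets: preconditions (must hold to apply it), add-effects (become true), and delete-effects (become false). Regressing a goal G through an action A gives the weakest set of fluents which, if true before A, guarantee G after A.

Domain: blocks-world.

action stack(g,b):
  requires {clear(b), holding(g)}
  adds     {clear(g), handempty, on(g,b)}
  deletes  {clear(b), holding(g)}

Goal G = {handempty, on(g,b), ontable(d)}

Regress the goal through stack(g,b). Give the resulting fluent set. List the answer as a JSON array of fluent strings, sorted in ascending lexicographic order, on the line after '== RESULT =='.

Regress:
  G ∩ del = {}  (empty — regression defined)
  G \ add = {handempty, on(g,b), ontable(d)} \ {clear(g), handempty, on(g,b)} = {ontable(d)}
  ∪ pre   = {ontable(d)} ∪ {clear(b), holding(g)}
          = {clear(b), holding(g), ontable(d)}

== RESULT ==
["clear(b)", "holding(g)", "ontable(d)"]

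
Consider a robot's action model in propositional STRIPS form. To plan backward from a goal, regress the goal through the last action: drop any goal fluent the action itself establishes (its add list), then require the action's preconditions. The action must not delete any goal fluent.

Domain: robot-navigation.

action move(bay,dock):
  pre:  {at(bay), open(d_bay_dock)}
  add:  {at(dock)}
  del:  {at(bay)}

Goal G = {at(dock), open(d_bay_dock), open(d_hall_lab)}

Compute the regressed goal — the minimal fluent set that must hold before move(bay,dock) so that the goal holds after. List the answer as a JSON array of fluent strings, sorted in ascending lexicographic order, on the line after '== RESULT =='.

Compute (G \ add) ∪ pre:
  G ∩ del = {}  (empty — regression defined)
  G \ add = {at(dock), open(d_bay_dock), open(d_hall_lab)} \ {at(dock)} = {open(d_bay_dock), open(d_hall_lab)}
  ∪ pre   = {open(d_bay_dock), open(d_hall_lab)} ∪ {at(bay), open(d_bay_dock)}
          = {at(bay), open(d_bay_dock), open(d_hall_lab)}

== RESULT ==
["at(bay)", "open(d_bay_dock)", "open(d_hall_lab)"]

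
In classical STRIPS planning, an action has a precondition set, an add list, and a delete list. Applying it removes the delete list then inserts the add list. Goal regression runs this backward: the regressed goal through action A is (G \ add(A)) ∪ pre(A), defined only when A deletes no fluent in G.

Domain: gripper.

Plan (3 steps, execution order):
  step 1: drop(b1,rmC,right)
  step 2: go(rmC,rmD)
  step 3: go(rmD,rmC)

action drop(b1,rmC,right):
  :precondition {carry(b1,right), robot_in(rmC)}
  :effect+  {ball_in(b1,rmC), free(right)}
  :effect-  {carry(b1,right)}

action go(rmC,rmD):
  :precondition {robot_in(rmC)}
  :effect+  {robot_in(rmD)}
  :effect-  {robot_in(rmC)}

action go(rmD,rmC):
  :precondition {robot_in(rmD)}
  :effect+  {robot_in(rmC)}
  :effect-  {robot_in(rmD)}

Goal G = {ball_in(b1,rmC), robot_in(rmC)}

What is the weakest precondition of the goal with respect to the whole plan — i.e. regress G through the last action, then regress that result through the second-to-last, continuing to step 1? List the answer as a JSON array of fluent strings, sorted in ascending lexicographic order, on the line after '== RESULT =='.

Regress step by step:
  through step 3 (go(rmD,rmC)): drop {robot_in(rmC)}, keep {ball_in(b1,rmC)}, require {robot_in(rmD)}
    → {ball_in(b1,rmC), robot_in(rmD)}
  through step 2 (go(rmC,rmD)): drop {robot_in(rmD)}, keep {ball_in(b1,rmC)}, require {robot_in(rmC)}
    → {ball_in(b1,rmC), robot_in(rmC)}
  through step 1 (drop(b1,rmC,right)): drop {ball_in(b1,rmC)}, keep {robot_in(rmC)}, require {carry(b1,right), robot_in(rmC)}
    → {carry(b1,right), robot_in(rmC)}

== RESULT ==
["carry(b1,right)", "robot_in(rmC)"]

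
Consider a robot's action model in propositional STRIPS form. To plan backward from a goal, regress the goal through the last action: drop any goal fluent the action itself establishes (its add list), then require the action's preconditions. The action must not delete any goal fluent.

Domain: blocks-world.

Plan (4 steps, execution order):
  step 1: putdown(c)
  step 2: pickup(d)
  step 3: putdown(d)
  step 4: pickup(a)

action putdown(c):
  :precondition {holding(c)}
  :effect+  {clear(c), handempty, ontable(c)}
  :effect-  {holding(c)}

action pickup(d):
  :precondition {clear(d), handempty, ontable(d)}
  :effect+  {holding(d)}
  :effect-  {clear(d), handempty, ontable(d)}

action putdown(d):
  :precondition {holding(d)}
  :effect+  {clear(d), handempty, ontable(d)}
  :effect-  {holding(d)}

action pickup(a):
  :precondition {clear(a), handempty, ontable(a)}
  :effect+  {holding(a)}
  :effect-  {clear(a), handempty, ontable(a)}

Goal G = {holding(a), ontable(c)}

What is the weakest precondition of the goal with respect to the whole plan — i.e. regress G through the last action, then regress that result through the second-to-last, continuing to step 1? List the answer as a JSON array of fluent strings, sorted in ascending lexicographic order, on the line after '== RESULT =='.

Work backward from the goal:
  through step 4 (pickup(a)): drop {holding(a)}, keep {ontable(c)}, require {clear(a), handempty, ontable(a)}
    → {clear(a), handempty, ontable(a), ontable(c)}
  through step 3 (putdown(d)): drop {handempty}, keep {clear(a), ontable(a), ontable(c)}, require {holding(d)}
    → {clear(a), holding(d), ontable(a), ontable(c)}
  through step 2 (pickup(d)): drop {holding(d)}, keep {clear(a), ontable(a), ontable(c)}, require {clear(d), handempty, ontable(d)}
    → {clear(a), clear(d), handempty, ontable(a), ontable(c), ontable(d)}
  through step 1 (putdown(c)): drop {handempty, ontable(c)}, keep {clear(a), clear(d), ontable(a), ontable(d)}, require {holding(c)}
    → {clear(a), clear(d), holding(c), ontable(a), ontable(d)}

== RESULT ==
["clear(a)", "clear(d)", "holding(c)", "ontable(a)", "ontable(d)"]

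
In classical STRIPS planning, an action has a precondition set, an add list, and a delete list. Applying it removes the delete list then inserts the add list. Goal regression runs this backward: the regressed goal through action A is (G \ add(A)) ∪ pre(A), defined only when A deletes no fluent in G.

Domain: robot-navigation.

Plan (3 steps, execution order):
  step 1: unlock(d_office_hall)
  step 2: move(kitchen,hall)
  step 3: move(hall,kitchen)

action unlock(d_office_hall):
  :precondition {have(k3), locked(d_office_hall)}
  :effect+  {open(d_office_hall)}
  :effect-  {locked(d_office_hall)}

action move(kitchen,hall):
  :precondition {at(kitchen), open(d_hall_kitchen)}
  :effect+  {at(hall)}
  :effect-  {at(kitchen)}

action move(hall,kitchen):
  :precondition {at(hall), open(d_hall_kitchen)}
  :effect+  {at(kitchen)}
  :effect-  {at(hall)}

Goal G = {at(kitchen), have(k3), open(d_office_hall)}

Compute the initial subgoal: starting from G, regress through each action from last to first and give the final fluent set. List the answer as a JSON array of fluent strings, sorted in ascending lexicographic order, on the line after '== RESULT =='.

Work backward from the goal:
  through step 3 (move(hall,kitchen)): drop {at(kitchen)}, keep {have(k3), open(d_office_hall)}, require {at(hall), open(d_hall_kitchen)}
    → {at(hall), have(k3), open(d_hall_kitchen), open(d_office_hall)}
  through step 2 (move(kitchen,hall)): drop {at(hall)}, keep {have(k3), open(d_hall_kitchen), open(d_office_hall)}, require {at(kitchen), open(d_hall_kitchen)}
    → {at(kitchen), have(k3), open(d_hall_kitchen), open(d_office_hall)}
  through step 1 (unlock(d_office_hall)): drop {open(d_office_hall)}, keep {at(kitchen), have(k3), open(d_hall_kitchen)}, require {have(k3), locked(d_office_hall)}
    → {at(kitchen), have(k3), locked(d_office_hall), open(d_hall_kitchen)}

== RESULT ==
["at(kitchen)", "have(k3)", "locked(d_office_hall)", "open(d_hall_kitchen)"]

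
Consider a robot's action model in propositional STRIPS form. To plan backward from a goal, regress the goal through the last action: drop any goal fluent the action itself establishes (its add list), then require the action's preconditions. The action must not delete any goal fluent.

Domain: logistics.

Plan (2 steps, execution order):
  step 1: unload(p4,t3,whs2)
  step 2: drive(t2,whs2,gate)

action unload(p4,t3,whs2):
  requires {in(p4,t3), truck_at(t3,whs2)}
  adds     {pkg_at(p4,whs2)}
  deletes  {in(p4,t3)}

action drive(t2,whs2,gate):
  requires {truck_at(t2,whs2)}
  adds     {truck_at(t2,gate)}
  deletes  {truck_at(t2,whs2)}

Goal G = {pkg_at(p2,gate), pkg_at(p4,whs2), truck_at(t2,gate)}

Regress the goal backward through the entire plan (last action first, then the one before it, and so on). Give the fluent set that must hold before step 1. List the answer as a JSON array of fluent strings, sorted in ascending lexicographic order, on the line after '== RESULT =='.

Work backward from the goal:
  through step 2 (drive(t2,whs2,gate)): drop {truck_at(t2,gate)}, keep {pkg_at(p2,gate), pkg_at(p4,whs2)}, require {truck_at(t2,whs2)}
    → {pkg_at(p2,gate), pkg_at(p4,whs2), truck_at(t2,whs2)}
  through step 1 (unload(p4,t3,whs2)): drop {pkg_at(p4,whs2)}, keep {pkg_at(p2,gate), truck_at(t2,whs2)}, require {in(p4,t3), truck_at(t3,whs2)}
    → {in(p4,t3), pkg_at(p2,gate), truck_at(t2,whs2), truck_at(t3,whs2)}

== RESULT ==
["in(p4,t3)", "pkg_at(p2,gate)", "truck_at(t2,whs2)", "truck_at(t3,whs2)"]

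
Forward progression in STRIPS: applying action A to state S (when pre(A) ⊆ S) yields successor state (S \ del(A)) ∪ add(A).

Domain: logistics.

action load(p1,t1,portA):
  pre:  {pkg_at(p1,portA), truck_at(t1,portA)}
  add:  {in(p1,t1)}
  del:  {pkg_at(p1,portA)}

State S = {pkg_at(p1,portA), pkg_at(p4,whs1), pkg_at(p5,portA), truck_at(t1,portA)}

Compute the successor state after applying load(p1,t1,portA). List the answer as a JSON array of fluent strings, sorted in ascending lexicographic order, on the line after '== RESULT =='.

Progress:
  pre ⊆ S: {pkg_at(p1,portA), truck_at(t1,portA)} ⊆ S  — applicable
  S \ del = {pkg_at(p4,whs1), pkg_at(p5,portA), truck_at(t1,portA)}
  ∪ add   = {in(p1,t1), pkg_at(p4,whs1), pkg_at(p5,portA), truck_at(t1,portA)}

== RESULT ==
["in(p1,t1)", "pkg_at(p4,whs1)", "pkg_at(p5,portA)", "truck_at(t1,portA)"]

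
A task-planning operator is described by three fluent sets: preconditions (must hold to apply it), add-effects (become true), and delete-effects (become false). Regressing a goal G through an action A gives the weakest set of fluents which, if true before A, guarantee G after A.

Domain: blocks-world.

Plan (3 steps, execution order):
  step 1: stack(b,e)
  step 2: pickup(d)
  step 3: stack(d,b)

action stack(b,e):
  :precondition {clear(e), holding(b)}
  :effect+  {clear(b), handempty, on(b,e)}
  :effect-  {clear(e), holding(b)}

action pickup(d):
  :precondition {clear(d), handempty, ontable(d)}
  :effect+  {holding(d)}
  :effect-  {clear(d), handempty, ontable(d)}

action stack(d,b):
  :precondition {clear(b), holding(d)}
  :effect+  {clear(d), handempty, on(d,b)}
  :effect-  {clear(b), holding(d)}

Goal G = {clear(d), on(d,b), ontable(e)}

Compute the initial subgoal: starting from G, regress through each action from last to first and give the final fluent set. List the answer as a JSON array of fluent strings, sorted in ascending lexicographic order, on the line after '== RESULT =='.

Work backward from the goal:
  through step 3 (stack(d,b)): drop {clear(d), on(d,b)}, keep {ontable(e)}, require {clear(b), holding(d)}
    → {clear(b), holding(d), ontable(e)}
  through step 2 (pickup(d)): drop {holding(d)}, keep {clear(b), ontable(e)}, require {clear(d), handempty, ontable(d)}
    → {clear(b), clear(d), handempty, ontable(d), ontable(e)}
  through step 1 (stack(b,e)): drop {clear(b), handempty}, keep {clear(d), ontable(d), ontable(e)}, require {clear(e), holding(b)}
    → {clear(d), clear(e), holding(b), ontable(d), ontable(e)}

== RESULT ==
["clear(d)", "clear(e)", "holding(b)", "ontable(d)", "ontable(e)"]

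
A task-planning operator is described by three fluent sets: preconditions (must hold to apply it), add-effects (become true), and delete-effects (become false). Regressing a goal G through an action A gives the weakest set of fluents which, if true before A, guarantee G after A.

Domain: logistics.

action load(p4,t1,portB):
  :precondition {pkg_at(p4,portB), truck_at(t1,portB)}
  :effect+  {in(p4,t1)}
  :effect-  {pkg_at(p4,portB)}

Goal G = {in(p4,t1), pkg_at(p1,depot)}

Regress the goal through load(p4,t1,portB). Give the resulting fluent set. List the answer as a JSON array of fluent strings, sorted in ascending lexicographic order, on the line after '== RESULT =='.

Regress:
  G ∩ del = {}  (empty — regression defined)
  G \ add = {in(p4,t1), pkg_at(p1,depot)} \ {in(p4,t1)} = {pkg_at(p1,depot)}
  ∪ pre   = {pkg_at(p1,depot)} ∪ {pkg_at(p4,portB), truck_at(t1,portB)}
          = {pkg_at(p1,depot), pkg_at(p4,portB), truck_at(t1,portB)}

== RESULT ==
["pkg_at(p1,depot)", "pkg_at(p4,portB)", "truck_at(t1,portB)"]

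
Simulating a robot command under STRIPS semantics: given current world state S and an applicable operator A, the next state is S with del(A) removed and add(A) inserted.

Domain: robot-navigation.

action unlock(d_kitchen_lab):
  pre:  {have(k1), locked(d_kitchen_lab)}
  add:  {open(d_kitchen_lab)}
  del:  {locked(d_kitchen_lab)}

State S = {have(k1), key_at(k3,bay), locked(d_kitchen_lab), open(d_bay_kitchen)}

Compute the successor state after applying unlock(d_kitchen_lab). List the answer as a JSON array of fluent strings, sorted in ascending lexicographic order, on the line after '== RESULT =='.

Progress:
  pre ⊆ S: {have(k1), locked(d_kitchen_lab)} ⊆ S  — applicable
  S \ del = {have(k1), key_at(k3,bay), open(d_bay_kitchen)}
  ∪ add   = {have(k1), key_at(k3,bay), open(d_bay_kitchen), open(d_kitchen_lab)}

== RESULT ==
["have(k1)", "key_at(k3,bay)", "open(d_bay_kitchen)", "open(d_kitchen_lab)"]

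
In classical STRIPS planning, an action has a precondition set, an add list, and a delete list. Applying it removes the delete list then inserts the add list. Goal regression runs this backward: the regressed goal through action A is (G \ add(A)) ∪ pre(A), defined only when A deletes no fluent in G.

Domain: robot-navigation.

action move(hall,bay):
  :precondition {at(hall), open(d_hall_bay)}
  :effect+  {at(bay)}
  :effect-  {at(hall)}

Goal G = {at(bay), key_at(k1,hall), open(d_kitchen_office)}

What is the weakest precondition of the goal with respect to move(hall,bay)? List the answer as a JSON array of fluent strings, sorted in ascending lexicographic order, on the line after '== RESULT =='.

Regress:
  G ∩ del = {}  (empty — regression defined)
  G \ add = {at(bay), key_at(k1,hall), open(d_kitchen_office)} \ {at(bay)} = {key_at(k1,hall), open(d_kitchen_office)}
  ∪ pre   = {key_at(k1,hall), open(d_kitchen_office)} ∪ {at(hall), open(d_hall_bay)}
          = {at(hall), key_at(k1,hall), open(d_hall_bay), open(d_kitchen_office)}

== RESULT ==
["at(hall)", "key_at(k1,hall)", "open(d_hall_bay)", "open(d_kitchen_office)"]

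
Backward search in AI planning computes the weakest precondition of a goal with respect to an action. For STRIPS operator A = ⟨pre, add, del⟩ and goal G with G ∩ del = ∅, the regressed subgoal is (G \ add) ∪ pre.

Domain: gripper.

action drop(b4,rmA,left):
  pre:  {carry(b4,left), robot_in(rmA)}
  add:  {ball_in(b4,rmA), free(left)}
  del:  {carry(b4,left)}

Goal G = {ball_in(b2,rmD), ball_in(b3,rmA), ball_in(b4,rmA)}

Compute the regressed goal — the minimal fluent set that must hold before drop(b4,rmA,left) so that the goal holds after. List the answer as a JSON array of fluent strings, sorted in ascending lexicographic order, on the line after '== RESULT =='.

Regress:
  G ∩ del = {}  (empty — regression defined)
  G \ add = {ball_in(b2,rmD), ball_in(b3,rmA), ball_in(b4,rmA)} \ {ball_in(b4,rmA), free(left)} = {ball_in(b2,rmD), ball_in(b3,rmA)}
  ∪ pre   = {ball_in(b2,rmD), ball_in(b3,rmA)} ∪ {carry(b4,left), robot_in(rmA)}
          = {ball_in(b2,rmD), ball_in(b3,rmA), carry(b4,left), robot_in(rmA)}

== RESULT ==
["ball_in(b2,rmD)", "ball_in(b3,rmA)", "carry(b4,left)", "robot_in(rmA)"]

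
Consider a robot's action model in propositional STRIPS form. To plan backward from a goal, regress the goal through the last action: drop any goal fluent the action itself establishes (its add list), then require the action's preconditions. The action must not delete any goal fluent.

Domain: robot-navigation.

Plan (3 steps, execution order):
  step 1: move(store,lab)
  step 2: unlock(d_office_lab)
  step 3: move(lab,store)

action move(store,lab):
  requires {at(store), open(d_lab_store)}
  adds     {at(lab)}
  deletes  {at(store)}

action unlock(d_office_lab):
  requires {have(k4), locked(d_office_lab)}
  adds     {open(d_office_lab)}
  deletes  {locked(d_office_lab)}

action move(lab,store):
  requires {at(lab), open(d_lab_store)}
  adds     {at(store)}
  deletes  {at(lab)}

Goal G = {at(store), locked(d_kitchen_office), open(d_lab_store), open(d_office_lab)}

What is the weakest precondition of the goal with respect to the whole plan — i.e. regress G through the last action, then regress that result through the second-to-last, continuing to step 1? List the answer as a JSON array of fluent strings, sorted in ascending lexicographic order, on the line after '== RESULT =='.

Work backward from the goal:
  through step 3 (move(lab,store)): drop {at(store)}, keep {locked(d_kitchen_office), open(d_lab_store), open(d_office_lab)}, require {at(lab), open(d_lab_store)}
    → {at(lab), locked(d_kitchen_office), open(d_lab_store), open(d_office_lab)}
  through step 2 (unlock(d_office_lab)): drop {open(d_office_lab)}, keep {at(lab), locked(d_kitchen_office), open(d_lab_store)}, require {have(k4), locked(d_office_lab)}
    → {at(lab), have(k4), locked(d_kitchen_office), locked(d_office_lab), open(d_lab_store)}
  through step 1 (move(store,lab)): drop {at(lab)}, keep {have(k4), locked(d_kitchen_office), locked(d_office_lab), open(d_lab_store)}, require {at(store), open(d_lab_store)}
    → {at(store), have(k4), locked(d_kitchen_office), locked(d_office_lab), open(d_lab_store)}

== RESULT ==
["at(store)", "have(k4)", "locked(d_kitchen_office)", "locked(d_office_lab)", "open(d_lab_store)"]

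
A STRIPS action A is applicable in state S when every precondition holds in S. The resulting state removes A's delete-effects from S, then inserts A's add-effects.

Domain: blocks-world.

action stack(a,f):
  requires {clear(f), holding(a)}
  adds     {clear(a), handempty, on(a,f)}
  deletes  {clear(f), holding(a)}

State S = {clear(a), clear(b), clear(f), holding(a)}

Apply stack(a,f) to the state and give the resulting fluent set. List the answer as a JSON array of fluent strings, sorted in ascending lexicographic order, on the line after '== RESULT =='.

Progress:
  pre ⊆ S: {clear(f), holding(a)} ⊆ S  — applicable
  S \ del = {clear(a), clear(b)}
  ∪ add   = {clear(a), clear(b), handempty, on(a,f)}

== RESULT ==
["clear(a)", "clear(b)", "handempty", "on(a,f)"]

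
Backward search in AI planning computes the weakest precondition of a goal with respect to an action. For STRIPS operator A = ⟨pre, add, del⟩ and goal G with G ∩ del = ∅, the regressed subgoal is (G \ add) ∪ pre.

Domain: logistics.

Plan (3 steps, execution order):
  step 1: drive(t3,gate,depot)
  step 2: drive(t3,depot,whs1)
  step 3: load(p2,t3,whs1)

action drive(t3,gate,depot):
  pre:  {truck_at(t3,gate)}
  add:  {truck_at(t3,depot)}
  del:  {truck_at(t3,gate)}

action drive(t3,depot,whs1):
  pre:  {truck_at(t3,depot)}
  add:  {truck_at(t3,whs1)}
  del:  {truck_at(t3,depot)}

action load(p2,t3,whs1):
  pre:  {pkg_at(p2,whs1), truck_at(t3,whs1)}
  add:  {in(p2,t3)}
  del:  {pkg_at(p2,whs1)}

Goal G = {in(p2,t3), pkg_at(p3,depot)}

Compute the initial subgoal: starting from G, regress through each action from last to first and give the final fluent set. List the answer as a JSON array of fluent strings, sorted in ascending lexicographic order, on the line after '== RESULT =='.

Work backward from the goal:
  through step 3 (load(p2,t3,whs1)): drop {in(p2,t3)}, keep {pkg_at(p3,depot)}, require {pkg_at(p2,whs1), truck_at(t3,whs1)}
    → {pkg_at(p2,whs1), pkg_at(p3,depot), truck_at(t3,whs1)}
  through step 2 (drive(t3,depot,whs1)): drop {truck_at(t3,whs1)}, keep {pkg_at(p2,whs1), pkg_at(p3,depot)}, require {truck_at(t3,depot)}
    → {pkg_at(p2,whs1), pkg_at(p3,depot), truck_at(t3,depot)}
  through step 1 (drive(t3,gate,depot)): drop {truck_at(t3,depot)}, keep {pkg_at(p2,whs1), pkg_at(p3,depot)}, require {truck_at(t3,gate)}
    → {pkg_at(p2,whs1), pkg_at(p3,depot), truck_at(t3,gate)}

== RESULT ==
["pkg_at(p2,whs1)", "pkg_at(p3,depot)", "truck_at(t3,gate)"]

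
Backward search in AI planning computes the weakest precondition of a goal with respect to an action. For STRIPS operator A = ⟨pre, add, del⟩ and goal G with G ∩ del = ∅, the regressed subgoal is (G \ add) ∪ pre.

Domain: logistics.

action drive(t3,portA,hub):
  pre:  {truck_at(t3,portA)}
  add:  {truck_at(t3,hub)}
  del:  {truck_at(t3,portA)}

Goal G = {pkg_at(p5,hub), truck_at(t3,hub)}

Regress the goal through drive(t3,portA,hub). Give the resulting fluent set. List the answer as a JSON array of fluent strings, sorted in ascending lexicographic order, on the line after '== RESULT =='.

Regress:
  G ∩ del = {}  (empty — regression defined)
  G \ add = {pkg_at(p5,hub), truck_at(t3,hub)} \ {truck_at(t3,hub)} = {pkg_at(p5,hub)}
  ∪ pre   = {pkg_at(p5,hub)} ∪ {truck_at(t3,portA)}
          = {pkg_at(p5,hub), truck_at(t3,portA)}

== RESULT ==
["pkg_at(p5,hub)", "truck_at(t3,portA)"]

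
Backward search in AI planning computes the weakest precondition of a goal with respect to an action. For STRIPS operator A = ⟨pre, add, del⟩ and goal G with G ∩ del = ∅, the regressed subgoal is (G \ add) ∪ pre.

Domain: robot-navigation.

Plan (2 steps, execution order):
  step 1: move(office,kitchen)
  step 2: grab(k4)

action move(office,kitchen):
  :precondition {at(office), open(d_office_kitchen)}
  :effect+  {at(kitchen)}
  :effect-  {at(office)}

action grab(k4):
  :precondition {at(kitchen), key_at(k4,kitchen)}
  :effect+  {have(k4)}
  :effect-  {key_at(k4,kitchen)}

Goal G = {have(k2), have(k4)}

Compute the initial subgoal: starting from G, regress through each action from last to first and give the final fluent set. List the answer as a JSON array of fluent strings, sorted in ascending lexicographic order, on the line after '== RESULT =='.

Work backward from the goal:
  through step 2 (grab(k4)): drop {have(k4)}, keep {have(k2)}, require {at(kitchen), key_at(k4,kitchen)}
    → {at(kitchen), have(k2), key_at(k4,kitchen)}
  through step 1 (move(office,kitchen)): drop {at(kitchen)}, keep {have(k2), key_at(k4,kitchen)}, require {at(office), open(d_office_kitchen)}
    → {at(office), have(k2), key_at(k4,kitchen), open(d_office_kitchen)}

== RESULT ==
["at(office)", "have(k2)", "key_at(k4,kitchen)", "open(d_office_kitchen)"]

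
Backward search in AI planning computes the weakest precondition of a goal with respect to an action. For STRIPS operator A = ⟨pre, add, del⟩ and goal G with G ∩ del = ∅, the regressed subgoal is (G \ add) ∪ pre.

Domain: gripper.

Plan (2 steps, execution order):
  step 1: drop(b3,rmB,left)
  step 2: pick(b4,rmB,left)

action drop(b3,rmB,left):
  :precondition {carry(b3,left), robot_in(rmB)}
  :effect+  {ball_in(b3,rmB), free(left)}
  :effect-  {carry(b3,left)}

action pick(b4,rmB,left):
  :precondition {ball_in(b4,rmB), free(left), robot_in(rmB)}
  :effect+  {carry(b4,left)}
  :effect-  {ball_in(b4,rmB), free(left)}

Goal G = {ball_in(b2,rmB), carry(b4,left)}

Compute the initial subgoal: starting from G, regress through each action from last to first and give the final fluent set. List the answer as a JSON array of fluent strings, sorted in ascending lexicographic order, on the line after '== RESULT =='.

Work backward from the goal:
  through step 2 (pick(b4,rmB,left)): drop {carry(b4,left)}, keep {ball_in(b2,rmB)}, require {ball_in(b4,rmB), free(left), robot_in(rmB)}
    → {ball_in(b2,rmB), ball_in(b4,rmB), free(left), robot_in(rmB)}
  through step 1 (drop(b3,rmB,left)): drop {free(left)}, keep {ball_in(b2,rmB), ball_in(b4,rmB), robot_in(rmB)}, require {carry(b3,left), robot_in(rmB)}
    → {ball_in(b2,rmB), ball_in(b4,rmB), carry(b3,left), robot_in(rmB)}

== RESULT ==
["ball_in(b2,rmB)", "ball_in(b4,rmB)", "carry(b3,left)", "robot_in(rmB)"]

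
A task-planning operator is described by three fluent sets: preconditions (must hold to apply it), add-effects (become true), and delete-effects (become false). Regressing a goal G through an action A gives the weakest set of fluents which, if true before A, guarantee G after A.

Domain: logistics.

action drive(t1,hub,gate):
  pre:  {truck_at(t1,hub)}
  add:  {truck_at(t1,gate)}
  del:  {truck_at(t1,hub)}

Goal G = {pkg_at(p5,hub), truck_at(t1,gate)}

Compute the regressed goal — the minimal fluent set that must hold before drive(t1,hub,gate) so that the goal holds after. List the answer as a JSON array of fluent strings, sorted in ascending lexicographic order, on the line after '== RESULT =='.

Compute (G \ add) ∪ pre:
  G ∩ del = {}  (empty — regression defined)
  G \ add = {pkg_at(p5,hub), truck_at(t1,gate)} \ {truck_at(t1,gate)} = {pkg_at(p5,hub)}
  ∪ pre   = {pkg_at(p5,hub)} ∪ {truck_at(t1,hub)}
          = {pkg_at(p5,hub), truck_at(t1,hub)}

== RESULT ==
["pkg_at(p5,hub)", "truck_at(t1,hub)"]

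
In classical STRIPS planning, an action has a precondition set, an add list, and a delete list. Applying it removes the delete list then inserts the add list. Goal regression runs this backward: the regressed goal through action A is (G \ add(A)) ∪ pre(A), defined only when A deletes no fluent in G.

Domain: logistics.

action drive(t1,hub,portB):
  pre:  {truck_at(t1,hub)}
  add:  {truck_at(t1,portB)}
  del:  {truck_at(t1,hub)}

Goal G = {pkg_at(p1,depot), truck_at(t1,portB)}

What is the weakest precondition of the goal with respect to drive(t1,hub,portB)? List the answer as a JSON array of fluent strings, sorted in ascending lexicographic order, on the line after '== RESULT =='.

Regress:
  G ∩ del = {}  (empty — regression defined)
  G \ add = {pkg_at(p1,depot), truck_at(t1,portB)} \ {truck_at(t1,portB)} = {pkg_at(p1,depot)}
  ∪ pre   = {pkg_at(p1,depot)} ∪ {truck_at(t1,hub)}
          = {pkg_at(p1,depot), truck_at(t1,hub)}

== RESULT ==
["pkg_at(p1,depot)", "truck_at(t1,hub)"]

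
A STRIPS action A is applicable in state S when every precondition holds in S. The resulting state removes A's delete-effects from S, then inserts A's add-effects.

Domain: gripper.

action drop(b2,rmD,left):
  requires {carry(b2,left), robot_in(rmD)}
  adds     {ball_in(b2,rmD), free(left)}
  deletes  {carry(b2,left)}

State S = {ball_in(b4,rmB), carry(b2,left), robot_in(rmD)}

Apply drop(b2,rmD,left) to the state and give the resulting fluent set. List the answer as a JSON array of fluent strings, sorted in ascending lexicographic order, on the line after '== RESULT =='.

Compute (S \ del) ∪ add:
  pre ⊆ S: {carry(b2,left), robot_in(rmD)} ⊆ S  — applicable
  S \ del = {ball_in(b4,rmB), robot_in(rmD)}
  ∪ add   = {ball_in(b2,rmD), ball_in(b4,rmB), free(left), robot_in(rmD)}

== RESULT ==
["ball_in(b2,rmD)", "ball_in(b4,rmB)", "free(left)", "robot_in(rmD)"]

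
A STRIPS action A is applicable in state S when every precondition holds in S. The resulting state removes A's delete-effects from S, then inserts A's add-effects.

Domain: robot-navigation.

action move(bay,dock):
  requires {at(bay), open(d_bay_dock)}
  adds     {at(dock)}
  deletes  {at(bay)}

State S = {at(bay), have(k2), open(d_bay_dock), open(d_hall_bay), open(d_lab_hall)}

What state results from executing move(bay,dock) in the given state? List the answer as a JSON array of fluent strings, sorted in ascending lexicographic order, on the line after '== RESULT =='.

Compute (S \ del) ∪ add:
  pre ⊆ S: {at(bay), open(d_bay_dock)} ⊆ S  — applicable
  S \ del = {have(k2), open(d_bay_dock), open(d_hall_bay), open(d_lab_hall)}
  ∪ add   = {at(dock), have(k2), open(d_bay_dock), open(d_hall_bay), open(d_lab_hall)}

== RESULT ==
["at(dock)", "have(k2)", "open(d_bay_dock)", "open(d_hall_bay)", "open(d_lab_hall)"]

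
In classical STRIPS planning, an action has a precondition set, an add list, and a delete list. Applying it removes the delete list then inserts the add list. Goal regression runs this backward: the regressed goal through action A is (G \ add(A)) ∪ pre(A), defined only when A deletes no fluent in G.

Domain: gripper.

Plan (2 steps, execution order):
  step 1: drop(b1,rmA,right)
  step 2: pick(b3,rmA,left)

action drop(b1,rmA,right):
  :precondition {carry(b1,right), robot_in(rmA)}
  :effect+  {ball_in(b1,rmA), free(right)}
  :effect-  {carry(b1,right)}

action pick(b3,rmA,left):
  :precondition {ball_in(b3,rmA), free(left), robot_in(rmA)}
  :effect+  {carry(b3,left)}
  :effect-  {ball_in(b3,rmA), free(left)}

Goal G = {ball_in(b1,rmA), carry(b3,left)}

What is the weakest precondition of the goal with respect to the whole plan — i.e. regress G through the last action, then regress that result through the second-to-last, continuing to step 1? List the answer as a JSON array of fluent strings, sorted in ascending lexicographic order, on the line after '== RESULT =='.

Work backward from the goal:
  through step 2 (pick(b3,rmA,left)): drop {carry(b3,left)}, keep {ball_in(b1,rmA)}, require {ball_in(b3,rmA), free(left), robot_in(rmA)}
    → {ball_in(b1,rmA), ball_in(b3,rmA), free(left), robot_in(rmA)}
  through step 1 (drop(b1,rmA,right)): drop {ball_in(b1,rmA)}, keep {ball_in(b3,rmA), free(left), robot_in(rmA)}, require {carry(b1,right), robot_in(rmA)}
    → {ball_in(b3,rmA), carry(b1,right), free(left), robot_in(rmA)}

== RESULT ==
["ball_in(b3,rmA)", "carry(b1,right)", "free(left)", "robot_in(rmA)"]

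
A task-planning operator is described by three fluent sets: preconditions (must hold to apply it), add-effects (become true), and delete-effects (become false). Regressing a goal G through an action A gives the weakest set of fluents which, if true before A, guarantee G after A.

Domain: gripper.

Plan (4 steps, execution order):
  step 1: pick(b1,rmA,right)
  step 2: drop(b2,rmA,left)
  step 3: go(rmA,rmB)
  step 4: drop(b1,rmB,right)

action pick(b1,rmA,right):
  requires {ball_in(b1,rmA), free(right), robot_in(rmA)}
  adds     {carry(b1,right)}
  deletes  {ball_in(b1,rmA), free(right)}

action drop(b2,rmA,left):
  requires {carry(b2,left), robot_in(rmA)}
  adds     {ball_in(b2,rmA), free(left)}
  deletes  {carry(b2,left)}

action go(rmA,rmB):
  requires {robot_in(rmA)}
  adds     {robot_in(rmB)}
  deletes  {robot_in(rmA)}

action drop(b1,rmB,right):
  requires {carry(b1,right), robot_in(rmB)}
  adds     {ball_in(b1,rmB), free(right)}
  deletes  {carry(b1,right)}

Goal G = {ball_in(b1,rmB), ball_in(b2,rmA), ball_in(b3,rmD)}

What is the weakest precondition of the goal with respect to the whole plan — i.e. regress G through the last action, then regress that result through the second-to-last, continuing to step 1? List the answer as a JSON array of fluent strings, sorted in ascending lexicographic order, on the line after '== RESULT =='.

Work backward from the goal:
  through step 4 (drop(b1,rmB,right)): drop {ball_in(b1,rmB)}, keep {ball_in(b2,rmA), ball_in(b3,rmD)}, require {carry(b1,right), robot_in(rmB)}
    → {ball_in(b2,rmA), ball_in(b3,rmD), carry(b1,right), robot_in(rmB)}
  through step 3 (go(rmA,rmB)): drop {robot_in(rmB)}, keep {ball_in(b2,rmA), ball_in(b3,rmD), carry(b1,right)}, require {robot_in(rmA)}
    → {ball_in(b2,rmA), ball_in(b3,rmD), carry(b1,right), robot_in(rmA)}
  through step 2 (drop(b2,rmA,left)): drop {ball_in(b2,rmA)}, keep {ball_in(b3,rmD), carry(b1,right), robot_in(rmA)}, require {carry(b2,left), robot_in(rmA)}
    → {ball_in(b3,rmD), carry(b1,right), carry(b2,left), robot_in(rmA)}
  through step 1 (pick(b1,rmA,right)): drop {carry(b1,right)}, keep {ball_in(b3,rmD), carry(b2,left), robot_in(rmA)}, require {ball_in(b1,rmA), free(right), robot_in(rmA)}
    → {ball_in(b1,rmA), ball_in(b3,rmD), carry(b2,left), free(right), robot_in(rmA)}

== RESULT ==
["ball_in(b1,rmA)", "ball_in(b3,rmD)", "carry(b2,left)", "free(right)", "robot_in(rmA)"]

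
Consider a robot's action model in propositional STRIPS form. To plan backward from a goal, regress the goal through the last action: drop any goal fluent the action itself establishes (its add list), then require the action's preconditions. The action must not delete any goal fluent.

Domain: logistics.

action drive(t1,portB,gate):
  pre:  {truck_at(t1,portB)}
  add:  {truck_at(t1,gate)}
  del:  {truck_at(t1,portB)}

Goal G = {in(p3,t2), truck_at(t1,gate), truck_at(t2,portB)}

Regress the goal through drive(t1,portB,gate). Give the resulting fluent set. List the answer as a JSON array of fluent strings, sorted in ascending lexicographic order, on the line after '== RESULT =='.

Compute (G \ add) ∪ pre:
  G ∩ del = {}  (empty — regression defined)
  G \ add = {in(p3,t2), truck_at(t1,gate), truck_at(t2,portB)} \ {truck_at(t1,gate)} = {in(p3,t2), truck_at(t2,portB)}
  ∪ pre   = {in(p3,t2), truck_at(t2,portB)} ∪ {truck_at(t1,portB)}
          = {in(p3,t2), truck_at(t1,portB), truck_at(t2,portB)}

== RESULT ==
["in(p3,t2)", "truck_at(t1,portB)", "truck_at(t2,portB)"]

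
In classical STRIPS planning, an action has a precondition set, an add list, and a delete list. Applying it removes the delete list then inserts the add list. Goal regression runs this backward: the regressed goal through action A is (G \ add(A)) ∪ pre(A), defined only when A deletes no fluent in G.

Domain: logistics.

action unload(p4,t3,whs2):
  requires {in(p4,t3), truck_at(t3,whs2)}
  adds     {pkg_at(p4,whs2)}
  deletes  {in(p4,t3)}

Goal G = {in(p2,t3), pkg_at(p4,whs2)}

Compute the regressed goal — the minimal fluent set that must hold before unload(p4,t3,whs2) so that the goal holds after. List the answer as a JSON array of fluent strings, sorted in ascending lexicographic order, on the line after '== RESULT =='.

Regress:
  G ∩ del = {}  (empty — regression defined)
  G \ add = {in(p2,t3), pkg_at(p4,whs2)} \ {pkg_at(p4,whs2)} = {in(p2,t3)}
  ∪ pre   = {in(p2,t3)} ∪ {in(p4,t3), truck_at(t3,whs2)}
          = {in(p2,t3), in(p4,t3), truck_at(t3,whs2)}

== RESULT ==
["in(p2,t3)", "in(p4,t3)", "truck_at(t3,whs2)"]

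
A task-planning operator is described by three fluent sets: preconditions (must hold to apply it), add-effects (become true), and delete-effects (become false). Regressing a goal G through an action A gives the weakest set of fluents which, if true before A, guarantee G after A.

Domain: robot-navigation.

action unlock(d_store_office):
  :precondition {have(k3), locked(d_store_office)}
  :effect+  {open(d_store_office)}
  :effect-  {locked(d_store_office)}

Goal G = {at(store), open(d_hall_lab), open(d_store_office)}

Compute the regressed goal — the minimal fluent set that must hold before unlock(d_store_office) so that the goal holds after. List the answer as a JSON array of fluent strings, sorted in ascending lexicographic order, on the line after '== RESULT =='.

Regress:
  G ∩ del = {}  (empty — regression defined)
  G \ add = {at(store), open(d_hall_lab), open(d_store_office)} \ {open(d_store_office)} = {at(store), open(d_hall_lab)}
  ∪ pre   = {at(store), open(d_hall_lab)} ∪ {have(k3), locked(d_store_office)}
          = {at(store), have(k3), locked(d_store_office), open(d_hall_lab)}

== RESULT ==
["at(store)", "have(k3)", "locked(d_store_office)", "open(d_hall_lab)"]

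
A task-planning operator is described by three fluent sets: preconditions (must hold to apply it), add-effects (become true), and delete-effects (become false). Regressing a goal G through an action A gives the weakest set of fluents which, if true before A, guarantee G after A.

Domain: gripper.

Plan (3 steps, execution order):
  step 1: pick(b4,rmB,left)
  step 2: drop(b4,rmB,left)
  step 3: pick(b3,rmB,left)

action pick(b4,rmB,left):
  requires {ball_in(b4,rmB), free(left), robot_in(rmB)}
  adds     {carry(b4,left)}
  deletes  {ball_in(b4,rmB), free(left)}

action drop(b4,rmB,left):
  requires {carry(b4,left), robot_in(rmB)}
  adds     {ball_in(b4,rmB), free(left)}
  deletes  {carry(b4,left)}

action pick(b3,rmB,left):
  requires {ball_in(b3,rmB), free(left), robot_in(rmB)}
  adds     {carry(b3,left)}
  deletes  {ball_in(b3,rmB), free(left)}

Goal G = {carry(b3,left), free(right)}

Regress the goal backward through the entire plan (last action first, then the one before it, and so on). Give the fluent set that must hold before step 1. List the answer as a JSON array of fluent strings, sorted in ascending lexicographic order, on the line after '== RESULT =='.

Work backward from the goal:
  through step 3 (pick(b3,rmB,left)): drop {carry(b3,left)}, keep {free(right)}, require {ball_in(b3,rmB), free(left), robot_in(rmB)}
    → {ball_in(b3,rmB), free(left), free(right), robot_in(rmB)}
  through step 2 (drop(b4,rmB,left)): drop {free(left)}, keep {ball_in(b3,rmB), free(right), robot_in(rmB)}, require {carry(b4,left), robot_in(rmB)}
    → {ball_in(b3,rmB), carry(b4,left), free(right), robot_in(rmB)}
  through step 1 (pick(b4,rmB,left)): drop {carry(b4,left)}, keep {ball_in(b3,rmB), free(right), robot_in(rmB)}, require {ball_in(b4,rmB), free(left), robot_in(rmB)}
    → {ball_in(b3,rmB), ball_in(b4,rmB), free(left), free(right), robot_in(rmB)}

== RESULT ==
["ball_in(b3,rmB)", "ball_in(b4,rmB)", "free(left)", "free(right)", "robot_in(rmB)"]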